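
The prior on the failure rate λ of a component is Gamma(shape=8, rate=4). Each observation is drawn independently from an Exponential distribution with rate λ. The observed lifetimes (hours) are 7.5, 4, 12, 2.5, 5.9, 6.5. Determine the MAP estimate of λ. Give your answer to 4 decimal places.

λ̂_MAP = 0.3066

The Exponential(rate=λ) likelihood is ∝ λ^n e^(−λΣtᵢ). Here n = 6 and Σtᵢ = 7.5 + 4 + 12 + 2.5 + 5.9 + 6.5 = 38.4.
Posterior ∝ λ^7e^(−4λ) · λ^6e^(−38.4λ) = λ^13e^(−42.4λ), i.e. Gamma(14, 42.4).
Mode = (a−1)/b = 13/42.4 ≈ 0.3066.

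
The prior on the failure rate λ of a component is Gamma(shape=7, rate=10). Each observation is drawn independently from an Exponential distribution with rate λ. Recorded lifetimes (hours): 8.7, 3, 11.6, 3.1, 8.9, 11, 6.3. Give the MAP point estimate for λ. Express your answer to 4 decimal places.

λ̂_MAP = 0.2077

The Exponential(rate=λ) likelihood is ∝ λ^n e^(−λΣtᵢ). Here n = 7 and Σtᵢ = 8.7 + 3 + 11.6 + 3.1 + 8.9 + 11 + 6.3 = 52.6.
Posterior ∝ λ^6e^(−10λ) · λ^7e^(−52.6λ) = λ^13e^(−62.6λ), i.e. Gamma(14, 62.6).
Mode = (a−1)/b = 13/62.6 ≈ 0.2077.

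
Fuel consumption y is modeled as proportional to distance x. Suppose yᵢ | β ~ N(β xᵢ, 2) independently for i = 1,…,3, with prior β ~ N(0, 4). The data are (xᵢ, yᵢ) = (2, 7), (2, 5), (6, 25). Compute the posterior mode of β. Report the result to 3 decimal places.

log p(β | y) = −Σ(yᵢ − βxᵢ)²/(2·2) − β²/(2·4) + const.
Setting the derivative to zero: Σxᵢ(yᵢ − βxᵢ)/2 − β/4 = 0, so β = Σxᵢyᵢ / (Σxᵢ² + σ²/τ²).
Σxᵢyᵢ = 2·7 + 2·5 + 6·25 = 174; Σxᵢ² = 44; σ²/τ² = 0.5.
β̂_MAP = 174 / (44 + 0.5) = 174/44.5 ≈ 3.910.

β̂_MAP = 3.910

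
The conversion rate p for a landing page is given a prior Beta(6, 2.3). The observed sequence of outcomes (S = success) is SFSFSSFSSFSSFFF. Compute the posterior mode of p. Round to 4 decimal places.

Prior: Beta(6, 2.3).
Data: 8 successes in 15 trials (from the sequence). The binomial likelihood contributes p^8(1−p)^7, so the posterior is Beta(6+8, 2.3+7) = Beta(14, 9.3).
For Beta(a, b) with a, b > 1 the mode is (a−1)/(a+b−2) = 13/21.3 ≈ 0.6103.

p̂_MAP = 0.6103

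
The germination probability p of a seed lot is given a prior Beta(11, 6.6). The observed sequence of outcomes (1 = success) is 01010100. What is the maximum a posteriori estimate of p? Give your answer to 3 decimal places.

p̂_MAP = 0.551

Prior: Beta(11, 6.6).
Data: 3 successes in 8 trials (from the sequence). The binomial likelihood contributes p^3(1−p)^5, so the posterior is Beta(11+3, 6.6+5) = Beta(14, 11.6).
For Beta(a, b) with a, b > 1 the mode is (a−1)/(a+b−2) = 13/23.6 ≈ 0.551.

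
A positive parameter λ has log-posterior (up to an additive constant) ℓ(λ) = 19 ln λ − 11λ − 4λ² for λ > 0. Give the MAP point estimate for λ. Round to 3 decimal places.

ℓ'(λ) = 19/λ − 11 − 8λ. Setting this to zero and multiplying by λ: 8λ² + 11λ − 19 = 0.
λ = (−11 + √(11² + 4·8·19)) / (2·8) = (−11 + √729) / 16 = (−11 + 27)/16 = 1.
ℓ''(λ) = −19/λ² − 8 < 0, confirming a maximum.

λ̂_MAP = 1.000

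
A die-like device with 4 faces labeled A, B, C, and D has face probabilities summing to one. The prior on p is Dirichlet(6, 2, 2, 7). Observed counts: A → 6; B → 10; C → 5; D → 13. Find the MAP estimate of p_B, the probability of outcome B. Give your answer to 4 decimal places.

The posterior is Dirichlet(αᵢ + nᵢ) = Dirichlet(12, 12, 7, 20).
For a Dirichlet(a₁,…,a_K) with all aᵢ > 1, the mode has j-th component (aⱼ − 1)/(Σaᵢ − K).
Here Σaᵢ = 51 and K = 4, so p_B = (12 − 1)/(51 − 4) = 11/47 ≈ 0.2340.

MAP estimate of p_B = 0.2340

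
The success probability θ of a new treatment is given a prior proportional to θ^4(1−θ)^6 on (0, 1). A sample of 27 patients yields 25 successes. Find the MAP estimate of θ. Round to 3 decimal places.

The prior density ∝ θ^4(1−θ)^6 is the kernel of Beta(5, 7).
Data: 25 successes in 27 trials. The binomial likelihood contributes θ^25(1−θ)^2, so the posterior is Beta(5+25, 7+2) = Beta(30, 9).
For Beta(a, b) with a, b > 1 the mode is (a−1)/(a+b−2) = 29/37 ≈ 0.784.

θ̂_MAP = 0.784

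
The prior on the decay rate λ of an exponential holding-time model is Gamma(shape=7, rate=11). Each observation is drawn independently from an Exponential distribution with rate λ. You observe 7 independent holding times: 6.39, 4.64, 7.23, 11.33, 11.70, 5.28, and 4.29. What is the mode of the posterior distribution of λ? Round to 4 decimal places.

λ̂_MAP = 0.2102

The Exponential(rate=λ) likelihood is ∝ λ^n e^(−λΣtᵢ). Here n = 7 and Σtᵢ = 6.39 + 4.64 + 7.23 + 11.33 + 11.70 + 5.28 + 4.29 = 50.86.
Posterior ∝ λ^6e^(−11λ) · λ^7e^(−50.86λ) = λ^13e^(−61.86λ), i.e. Gamma(14, 61.86).
Mode = (a−1)/b = 13/61.86 ≈ 0.2102.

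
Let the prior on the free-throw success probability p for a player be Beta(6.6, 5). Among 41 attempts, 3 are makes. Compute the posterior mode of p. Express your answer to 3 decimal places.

p̂_MAP = 0.170

Prior: Beta(6.6, 5).
Data: 3 successes in 41 trials. The binomial likelihood contributes p^3(1−p)^38, so the posterior is Beta(6.6+3, 5+38) = Beta(9.6, 43).
For Beta(a, b) with a, b > 1 the mode is (a−1)/(a+b−2) = 8.6/50.6 ≈ 0.170.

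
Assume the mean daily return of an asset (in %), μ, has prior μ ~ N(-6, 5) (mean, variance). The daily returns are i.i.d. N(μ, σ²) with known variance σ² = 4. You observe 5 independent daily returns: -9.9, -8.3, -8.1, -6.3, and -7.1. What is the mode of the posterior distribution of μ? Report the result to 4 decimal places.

n = 5; x̄ = ((-9.9) + (-8.3) + (-8.1) + (-6.3) + (-7.1))/5 = -39.7/5 = -7.94.
For a Normal prior and Normal likelihood with known variance, the posterior is Normal; its mode equals its mean, the precision-weighted average.
Prior precision 1/σ₀² = 1/5 = 0.2; data precision n/σ² = 5/4 = 1.25.
μ̂ = (0.2·(-6) + 1.25·(-7.94)) / (0.2 + 1.25) = (-11.125)/1.45 = -445/58 ≈ -7.6724.

μ̂_MAP = -7.6724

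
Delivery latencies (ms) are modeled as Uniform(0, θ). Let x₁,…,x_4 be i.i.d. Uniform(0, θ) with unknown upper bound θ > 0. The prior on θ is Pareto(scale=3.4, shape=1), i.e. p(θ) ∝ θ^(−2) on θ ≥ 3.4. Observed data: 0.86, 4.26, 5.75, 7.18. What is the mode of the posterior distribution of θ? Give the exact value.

The Uniform(0, θ) likelihood is θ^(−n) for θ ≥ max(xᵢ), zero otherwise. Here max(xᵢ) = 7.18.
Posterior ∝ θ^(−2) · θ^(−4) = θ^(−6) on θ ≥ max(3.4, 7.18) = 7.18.
This density is strictly decreasing in θ, so the posterior mode lies at the lower boundary of the support.

θ̂_MAP = 7.18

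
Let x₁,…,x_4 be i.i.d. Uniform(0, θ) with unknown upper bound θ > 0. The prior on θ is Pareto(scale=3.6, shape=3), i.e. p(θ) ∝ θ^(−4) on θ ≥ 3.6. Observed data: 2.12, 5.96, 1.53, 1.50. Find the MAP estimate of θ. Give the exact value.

θ̂_MAP = 5.96

The Uniform(0, θ) likelihood is θ^(−n) for θ ≥ max(xᵢ), zero otherwise. Here max(xᵢ) = 5.96.
Posterior ∝ θ^(−4) · θ^(−4) = θ^(−8) on θ ≥ max(3.6, 5.96) = 5.96.
This density is strictly decreasing in θ, so the posterior mode lies at the lower boundary of the support.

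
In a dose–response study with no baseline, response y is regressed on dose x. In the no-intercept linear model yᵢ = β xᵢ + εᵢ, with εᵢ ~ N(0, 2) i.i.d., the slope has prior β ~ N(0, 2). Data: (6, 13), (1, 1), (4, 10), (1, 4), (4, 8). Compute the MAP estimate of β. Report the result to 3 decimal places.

log p(β | y) = −Σ(yᵢ − βxᵢ)²/(2·2) − β²/(2·2) + const.
Setting the derivative to zero: Σxᵢ(yᵢ − βxᵢ)/2 − β/2 = 0, so β = Σxᵢyᵢ / (Σxᵢ² + σ²/τ²).
Σxᵢyᵢ = 6·13 + 1·1 + 4·10 + 1·4 + 4·8 = 155; Σxᵢ² = 70; σ²/τ² = 1.
β̂_MAP = 155 / (70 + 1) = 155/71 ≈ 2.183.

β̂_MAP = 2.183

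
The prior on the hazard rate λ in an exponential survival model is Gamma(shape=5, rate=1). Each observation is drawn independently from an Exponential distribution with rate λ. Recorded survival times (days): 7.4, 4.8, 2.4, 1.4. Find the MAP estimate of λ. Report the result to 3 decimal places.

λ̂_MAP = 0.471

The Exponential(rate=λ) likelihood is ∝ λ^n e^(−λΣtᵢ). Here n = 4 and Σtᵢ = 7.4 + 4.8 + 2.4 + 1.4 = 16.
Posterior ∝ λ^4e^(−1λ) · λ^4e^(−16λ) = λ^8e^(−17λ), i.e. Gamma(9, 17).
Mode = (a−1)/b = 8/17 ≈ 0.471.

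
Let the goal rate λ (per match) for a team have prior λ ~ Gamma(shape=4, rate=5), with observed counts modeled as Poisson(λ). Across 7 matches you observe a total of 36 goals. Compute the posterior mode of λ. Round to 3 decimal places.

λ̂_MAP = 3.250

Σxᵢ = 36, n = 7.
Posterior ∝ λ^3e^(−5λ) · λ^36e^(−7λ) = λ^39e^(−12λ), i.e. Gamma(shape=40, rate=12).
The mode of a Gamma(a, b) with a ≥ 1 (shape–rate) is (a−1)/b = 39/12 ≈ 3.250.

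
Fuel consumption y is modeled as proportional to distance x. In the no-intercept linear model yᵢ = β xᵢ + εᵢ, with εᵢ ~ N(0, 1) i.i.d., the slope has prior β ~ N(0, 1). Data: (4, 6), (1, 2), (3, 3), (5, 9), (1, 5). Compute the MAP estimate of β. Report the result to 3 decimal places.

log p(β | y) = −Σ(yᵢ − βxᵢ)²/(2·1) − β²/(2·1) + const.
Setting the derivative to zero: Σxᵢ(yᵢ − βxᵢ)/1 − β/1 = 0, so β = Σxᵢyᵢ / (Σxᵢ² + σ²/τ²).
Σxᵢyᵢ = 4·6 + 1·2 + 3·3 + 5·9 + 1·5 = 85; Σxᵢ² = 52; σ²/τ² = 1.
β̂_MAP = 85 / (52 + 1) = 85/53 ≈ 1.604.

β̂_MAP = 1.604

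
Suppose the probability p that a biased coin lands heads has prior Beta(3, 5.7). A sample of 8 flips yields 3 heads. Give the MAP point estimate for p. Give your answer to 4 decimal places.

p̂_MAP = 0.3401

Prior: Beta(3, 5.7).
Data: 3 successes in 8 trials. The binomial likelihood contributes p^3(1−p)^5, so the posterior is Beta(3+3, 5.7+5) = Beta(6, 10.7).
For Beta(a, b) with a, b > 1 the mode is (a−1)/(a+b−2) = 5/14.7 ≈ 0.3401.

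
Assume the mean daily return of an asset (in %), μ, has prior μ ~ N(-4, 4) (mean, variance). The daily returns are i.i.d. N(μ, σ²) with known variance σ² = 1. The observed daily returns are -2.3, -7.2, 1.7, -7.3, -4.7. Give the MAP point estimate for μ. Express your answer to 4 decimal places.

n = 5; x̄ = ((-2.3) + (-7.2) + 1.7 + (-7.3) + (-4.7))/5 = -19.8/5 = -3.96.
For a Normal prior and Normal likelihood with known variance, the posterior is Normal; its mode equals its mean, the precision-weighted average.
Prior precision 1/σ₀² = 1/4 = 0.25; data precision n/σ² = 5/1 = 5.
μ̂ = (0.25·(-4) + 5·(-3.96)) / (0.25 + 5) = (-20.8)/5.25 = -416/105 ≈ -3.9619.

μ̂_MAP = -3.9619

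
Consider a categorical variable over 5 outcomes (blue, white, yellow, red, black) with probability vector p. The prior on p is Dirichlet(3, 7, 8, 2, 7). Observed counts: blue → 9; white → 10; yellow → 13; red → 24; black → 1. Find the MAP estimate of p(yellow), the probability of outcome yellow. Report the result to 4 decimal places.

The posterior is Dirichlet(αᵢ + nᵢ) = Dirichlet(12, 17, 21, 26, 8).
For a Dirichlet(a₁,…,a_K) with all aᵢ > 1, the mode has j-th component (aⱼ − 1)/(Σaᵢ − K).
Here Σaᵢ = 84 and K = 5, so p(yellow) = (21 − 1)/(84 − 5) = 20/79 ≈ 0.2532.

MAP estimate of p(yellow) = 0.2532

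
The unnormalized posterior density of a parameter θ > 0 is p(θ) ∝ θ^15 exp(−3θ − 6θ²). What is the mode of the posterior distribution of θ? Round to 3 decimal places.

θ̂_MAP = 1.000

ℓ'(θ) = 15/θ − 3 − 12θ. Setting this to zero and multiplying by θ: 12θ² + 3θ − 15 = 0.
θ = (−3 + √(3² + 4·12·15)) / (2·12) = (−3 + √729) / 24 = (−3 + 27)/24 = 1.
ℓ''(θ) = −15/θ² − 12 < 0, confirming a maximum.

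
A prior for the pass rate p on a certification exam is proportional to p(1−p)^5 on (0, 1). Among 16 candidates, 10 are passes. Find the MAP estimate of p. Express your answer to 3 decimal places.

p̂_MAP = 0.500

The prior density ∝ p(1−p)^5 is the kernel of Beta(2, 6).
Data: 10 successes in 16 trials. The binomial likelihood contributes p^10(1−p)^6, so the posterior is Beta(2+10, 6+6) = Beta(12, 12).
For Beta(a, b) with a, b > 1 the mode is (a−1)/(a+b−2) = 11/22 ≈ 0.500.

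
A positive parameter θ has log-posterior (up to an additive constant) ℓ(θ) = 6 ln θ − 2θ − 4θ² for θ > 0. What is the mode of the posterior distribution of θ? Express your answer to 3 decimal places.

θ̂_MAP = 0.750

ℓ'(θ) = 6/θ − 2 − 8θ. Setting this to zero and multiplying by θ: 8θ² + 2θ − 6 = 0.
θ = (−2 + √(2² + 4·8·6)) / (2·8) = (−2 + √196) / 16 = (−2 + 14)/16 = 3/4.
ℓ''(θ) = −6/θ² − 8 < 0, confirming a maximum.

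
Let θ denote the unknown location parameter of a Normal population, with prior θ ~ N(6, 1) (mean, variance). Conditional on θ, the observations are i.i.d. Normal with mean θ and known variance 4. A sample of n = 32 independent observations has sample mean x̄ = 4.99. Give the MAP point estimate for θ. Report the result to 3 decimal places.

n = 32, x̄ = 4.99.
For a Normal prior and Normal likelihood with known variance, the posterior is Normal; its mode equals its mean, the precision-weighted average.
Prior precision 1/σ₀² = 1/1 = 1; data precision n/σ² = 32/4 = 8.
θ̂ = (1·6 + 8·4.99) / (1 + 8) = 45.92/9 = 1148/225 ≈ 5.102.

θ̂_MAP = 5.102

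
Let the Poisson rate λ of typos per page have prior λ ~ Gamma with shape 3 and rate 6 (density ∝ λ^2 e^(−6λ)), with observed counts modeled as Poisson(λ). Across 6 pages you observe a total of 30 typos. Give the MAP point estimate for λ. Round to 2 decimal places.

λ̂_MAP = 2.67

Σxᵢ = 30, n = 6.
Posterior ∝ λ^2e^(−6λ) · λ^30e^(−6λ) = λ^32e^(−12λ), i.e. Gamma(shape=33, rate=12).
The mode of a Gamma(a, b) with a ≥ 1 (shape–rate) is (a−1)/b = 32/12 ≈ 2.67.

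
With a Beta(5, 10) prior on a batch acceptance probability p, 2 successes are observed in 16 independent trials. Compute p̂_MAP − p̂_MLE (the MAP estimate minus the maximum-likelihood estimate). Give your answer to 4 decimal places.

MAP − MLE = 0.0819

Posterior is Beta(7, 24); MAP = (7−1)/(31−2) = 6/29 ≈ 0.20690.
MLE ignores the prior: p̂_MLE = k/n = 2/16 ≈ 0.12500.
Difference = 6/29 − 2/16 = 19/232 ≈ 0.0819.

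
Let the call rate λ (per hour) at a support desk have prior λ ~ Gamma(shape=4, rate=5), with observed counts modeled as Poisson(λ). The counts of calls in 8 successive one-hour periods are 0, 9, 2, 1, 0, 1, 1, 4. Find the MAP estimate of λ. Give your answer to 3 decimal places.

Σxᵢ = 0+9+2+1+0+1+1+4 = 18, with n = 8.
Posterior ∝ λ^3e^(−5λ) · λ^18e^(−8λ) = λ^21e^(−13λ), i.e. Gamma(shape=22, rate=13).
The mode of a Gamma(a, b) with a ≥ 1 (shape–rate) is (a−1)/b = 21/13 ≈ 1.615.

λ̂_MAP = 1.615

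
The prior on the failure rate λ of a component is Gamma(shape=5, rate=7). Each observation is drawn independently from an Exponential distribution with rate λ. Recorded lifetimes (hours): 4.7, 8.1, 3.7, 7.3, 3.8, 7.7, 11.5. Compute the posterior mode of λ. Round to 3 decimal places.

The Exponential(rate=λ) likelihood is ∝ λ^n e^(−λΣtᵢ). Here n = 7 and Σtᵢ = 4.7 + 8.1 + 3.7 + 7.3 + 3.8 + 7.7 + 11.5 = 46.8.
Posterior ∝ λ^4e^(−7λ) · λ^7e^(−46.8λ) = λ^11e^(−53.8λ), i.e. Gamma(12, 53.8).
Mode = (a−1)/b = 11/53.8 ≈ 0.204.

λ̂_MAP = 0.204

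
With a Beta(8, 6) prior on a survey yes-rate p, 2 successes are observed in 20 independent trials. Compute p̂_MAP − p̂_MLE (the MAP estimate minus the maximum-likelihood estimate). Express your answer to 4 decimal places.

MAP − MLE = 0.1813

Posterior is Beta(10, 24); MAP = (10−1)/(34−2) = 9/32 ≈ 0.28125.
MLE ignores the prior: p̂_MLE = k/n = 2/20 ≈ 0.10000.
Difference = 9/32 − 2/20 = 29/160 ≈ 0.1813.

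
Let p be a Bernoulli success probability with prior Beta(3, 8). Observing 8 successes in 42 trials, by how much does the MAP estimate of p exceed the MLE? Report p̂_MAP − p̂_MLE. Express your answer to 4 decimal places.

MAP − MLE = 0.0056

Posterior is Beta(11, 42); MAP = (11−1)/(53−2) = 10/51 ≈ 0.19608.
MLE ignores the prior: p̂_MLE = k/n = 8/42 ≈ 0.19048.
Difference = 10/51 − 8/42 = 2/357 ≈ 0.0056.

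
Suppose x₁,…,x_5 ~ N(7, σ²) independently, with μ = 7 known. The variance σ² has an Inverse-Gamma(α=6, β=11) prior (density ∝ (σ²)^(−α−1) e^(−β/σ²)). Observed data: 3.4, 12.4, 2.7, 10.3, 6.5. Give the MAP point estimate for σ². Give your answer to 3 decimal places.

Sum of squared deviations about the known mean: SS = (3.4−7)² + (12.4−7)² + (2.7−7)² + (10.3−7)² + (6.5−7)² = 71.75.
The Normal likelihood contributes (σ²)^(−n/2) exp(−SS/(2σ²)), so the posterior is Inverse-Gamma(α + n/2, β + SS/2) = Inverse-Gamma(8.5, 46.875).
The mode of Inverse-Gamma(a, b) is b/(a+1) = 46.875/9.5 ≈ 4.934.

σ̂²_MAP = 4.934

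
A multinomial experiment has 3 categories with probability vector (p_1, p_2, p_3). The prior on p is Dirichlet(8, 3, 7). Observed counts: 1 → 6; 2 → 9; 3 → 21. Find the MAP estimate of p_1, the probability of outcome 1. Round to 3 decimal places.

The posterior is Dirichlet(αᵢ + nᵢ) = Dirichlet(14, 12, 28).
For a Dirichlet(a₁,…,a_K) with all aᵢ > 1, the mode has j-th component (aⱼ − 1)/(Σaᵢ − K).
Here Σaᵢ = 54 and K = 3, so p_1 = (14 − 1)/(54 − 3) = 13/51 ≈ 0.255.

MAP estimate: 0.255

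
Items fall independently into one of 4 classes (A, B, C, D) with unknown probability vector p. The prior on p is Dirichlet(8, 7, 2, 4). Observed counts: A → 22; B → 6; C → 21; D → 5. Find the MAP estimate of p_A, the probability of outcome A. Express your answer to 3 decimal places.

MAP estimate of p_A = 0.408

The posterior is Dirichlet(αᵢ + nᵢ) = Dirichlet(30, 13, 23, 9).
For a Dirichlet(a₁,…,a_K) with all aᵢ > 1, the mode has j-th component (aⱼ − 1)/(Σaᵢ − K).
Here Σaᵢ = 75 and K = 4, so p_A = (30 − 1)/(75 − 4) = 29/71 ≈ 0.408.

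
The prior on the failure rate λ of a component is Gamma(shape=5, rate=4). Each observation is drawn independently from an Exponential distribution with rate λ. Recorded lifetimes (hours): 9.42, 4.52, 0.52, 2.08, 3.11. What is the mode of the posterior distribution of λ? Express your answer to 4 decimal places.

The Exponential(rate=λ) likelihood is ∝ λ^n e^(−λΣtᵢ). Here n = 5 and Σtᵢ = 9.42 + 4.52 + 0.52 + 2.08 + 3.11 = 19.65.
Posterior ∝ λ^4e^(−4λ) · λ^5e^(−19.65λ) = λ^9e^(−23.65λ), i.e. Gamma(10, 23.65).
Mode = (a−1)/b = 9/23.65 ≈ 0.3805.

λ̂_MAP = 0.3805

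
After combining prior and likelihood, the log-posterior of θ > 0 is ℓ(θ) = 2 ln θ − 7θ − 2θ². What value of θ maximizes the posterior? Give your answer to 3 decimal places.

ℓ'(θ) = 2/θ − 7 − 4θ. Setting this to zero and multiplying by θ: 4θ² + 7θ − 2 = 0.
θ = (−7 + √(7² + 4·4·2)) / (2·4) = (−7 + √81) / 8 = (−7 + 9)/8 = 1/4.
ℓ''(θ) = −2/θ² − 4 < 0, confirming a maximum.

θ̂_MAP = 0.250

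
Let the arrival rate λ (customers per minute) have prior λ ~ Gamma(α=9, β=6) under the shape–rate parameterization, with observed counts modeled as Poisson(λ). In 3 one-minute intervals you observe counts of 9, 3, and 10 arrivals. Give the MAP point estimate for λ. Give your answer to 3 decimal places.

Σxᵢ = 9+3+10 = 22, with n = 3.
Posterior ∝ λ^8e^(−6λ) · λ^22e^(−3λ) = λ^30e^(−9λ), i.e. Gamma(shape=31, rate=9).
The mode of a Gamma(a, b) with a ≥ 1 (shape–rate) is (a−1)/b = 30/9 ≈ 3.333.

λ̂_MAP = 3.333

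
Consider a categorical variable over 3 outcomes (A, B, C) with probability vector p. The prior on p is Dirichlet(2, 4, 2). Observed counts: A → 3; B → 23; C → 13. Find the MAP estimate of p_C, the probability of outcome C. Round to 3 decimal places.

The posterior is Dirichlet(αᵢ + nᵢ) = Dirichlet(5, 27, 15).
For a Dirichlet(a₁,…,a_K) with all aᵢ > 1, the mode has j-th component (aⱼ − 1)/(Σaᵢ − K).
Here Σaᵢ = 47 and K = 3, so p_C = (15 − 1)/(47 − 3) = 14/44 ≈ 0.318.

MAP estimate of p_C = 0.318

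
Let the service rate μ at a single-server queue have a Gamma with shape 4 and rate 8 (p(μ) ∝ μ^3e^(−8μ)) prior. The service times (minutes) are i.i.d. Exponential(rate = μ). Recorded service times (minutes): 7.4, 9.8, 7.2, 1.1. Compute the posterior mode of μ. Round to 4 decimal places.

μ̂_MAP = 0.2090

The Exponential(rate=μ) likelihood is ∝ μ^n e^(−μΣtᵢ). Here n = 4 and Σtᵢ = 7.4 + 9.8 + 7.2 + 1.1 = 25.5.
Posterior ∝ μ^3e^(−8μ) · μ^4e^(−25.5μ) = μ^7e^(−33.5μ), i.e. Gamma(8, 33.5).
Mode = (a−1)/b = 7/33.5 ≈ 0.2090.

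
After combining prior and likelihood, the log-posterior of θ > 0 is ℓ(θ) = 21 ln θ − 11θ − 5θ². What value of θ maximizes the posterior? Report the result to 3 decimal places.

ℓ'(θ) = 21/θ − 11 − 10θ. Setting this to zero and multiplying by θ: 10θ² + 11θ − 21 = 0.
θ = (−11 + √(11² + 4·10·21)) / (2·10) = (−11 + √961) / 20 = (−11 + 31)/20 = 1.
ℓ''(θ) = −21/θ² − 10 < 0, confirming a maximum.

θ̂_MAP = 1.000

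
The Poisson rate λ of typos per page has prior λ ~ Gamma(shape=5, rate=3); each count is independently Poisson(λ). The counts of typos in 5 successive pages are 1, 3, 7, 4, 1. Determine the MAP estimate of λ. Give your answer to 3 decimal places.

λ̂_MAP = 2.500

Σxᵢ = 1+3+7+4+1 = 16, with n = 5.
Posterior ∝ λ^4e^(−3λ) · λ^16e^(−5λ) = λ^20e^(−8λ), i.e. Gamma(shape=21, rate=8).
The mode of a Gamma(a, b) with a ≥ 1 (shape–rate) is (a−1)/b = 20/8 ≈ 2.500.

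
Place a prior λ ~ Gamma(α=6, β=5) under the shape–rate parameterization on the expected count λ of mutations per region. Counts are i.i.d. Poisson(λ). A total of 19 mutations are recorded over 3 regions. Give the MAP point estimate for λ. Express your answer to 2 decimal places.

Σxᵢ = 19, n = 3.
Posterior ∝ λ^5e^(−5λ) · λ^19e^(−3λ) = λ^24e^(−8λ), i.e. Gamma(shape=25, rate=8).
The mode of a Gamma(a, b) with a ≥ 1 (shape–rate) is (a−1)/b = 24/8 ≈ 3.00.

λ̂_MAP = 3.00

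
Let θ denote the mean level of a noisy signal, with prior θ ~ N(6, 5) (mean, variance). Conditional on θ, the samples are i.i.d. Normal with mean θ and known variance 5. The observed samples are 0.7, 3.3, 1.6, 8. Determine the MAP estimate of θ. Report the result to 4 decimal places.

n = 4; x̄ = (0.7 + 3.3 + 1.6 + 8)/4 = 13.6/4 = 3.4.
For a Normal prior and Normal likelihood with known variance, the posterior is Normal; its mode equals its mean, the precision-weighted average.
Prior precision 1/σ₀² = 1/5 = 0.2; data precision n/σ² = 4/5 = 0.8.
θ̂ = (0.2·6 + 0.8·3.4) / (0.2 + 0.8) = 3.92/1 = 3.9200.

θ̂_MAP = 3.9200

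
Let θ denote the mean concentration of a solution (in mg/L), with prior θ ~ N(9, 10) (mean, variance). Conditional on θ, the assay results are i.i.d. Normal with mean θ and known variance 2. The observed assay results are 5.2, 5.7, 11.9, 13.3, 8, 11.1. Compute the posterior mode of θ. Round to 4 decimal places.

n = 6; x̄ = (5.2 + 5.7 + 11.9 + 13.3 + 8 + 11.1)/6 = 55.2/6 = 9.2.
For a Normal prior and Normal likelihood with known variance, the posterior is Normal; its mode equals its mean, the precision-weighted average.
Prior precision 1/σ₀² = 1/10 = 0.1; data precision n/σ² = 6/2 = 3.
θ̂ = (0.1·9 + 3·9.2) / (0.1 + 3) = 28.5/3.1 = 285/31 ≈ 9.1935.

θ̂_MAP = 9.1935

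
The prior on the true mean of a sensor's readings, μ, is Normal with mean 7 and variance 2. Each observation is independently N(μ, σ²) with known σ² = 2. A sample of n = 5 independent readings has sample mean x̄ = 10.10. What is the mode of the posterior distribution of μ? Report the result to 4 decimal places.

n = 5, x̄ = 10.10.
For a Normal prior and Normal likelihood with known variance, the posterior is Normal; its mode equals its mean, the precision-weighted average.
Prior precision 1/σ₀² = 1/2 = 0.5; data precision n/σ² = 5/2 = 2.5.
μ̂ = (0.5·7 + 2.5·10.1) / (0.5 + 2.5) = 28.75/3 = 115/12 ≈ 9.5833.

μ̂_MAP = 9.5833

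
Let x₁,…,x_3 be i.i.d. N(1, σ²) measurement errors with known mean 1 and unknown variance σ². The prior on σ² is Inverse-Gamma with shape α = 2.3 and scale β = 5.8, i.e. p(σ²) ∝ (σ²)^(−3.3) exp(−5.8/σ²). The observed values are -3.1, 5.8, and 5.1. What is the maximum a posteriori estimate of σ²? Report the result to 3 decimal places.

Sum of squared deviations about the known mean: SS = (-3.1−1)² + (5.8−1)² + (5.1−1)² = 56.66.
The Normal likelihood contributes (σ²)^(−n/2) exp(−SS/(2σ²)), so the posterior is Inverse-Gamma(α + n/2, β + SS/2) = Inverse-Gamma(3.8, 34.13).
The mode of Inverse-Gamma(a, b) is b/(a+1) = 34.13/4.8 ≈ 7.110.

σ̂²_MAP = 7.110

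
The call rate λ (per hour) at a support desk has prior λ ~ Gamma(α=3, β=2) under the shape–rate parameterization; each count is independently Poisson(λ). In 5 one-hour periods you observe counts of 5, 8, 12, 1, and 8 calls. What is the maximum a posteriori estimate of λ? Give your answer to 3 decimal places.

λ̂_MAP = 5.143

Σxᵢ = 5+8+12+1+8 = 34, with n = 5.
Posterior ∝ λ^2e^(−2λ) · λ^34e^(−5λ) = λ^36e^(−7λ), i.e. Gamma(shape=37, rate=7).
The mode of a Gamma(a, b) with a ≥ 1 (shape–rate) is (a−1)/b = 36/7 ≈ 5.143.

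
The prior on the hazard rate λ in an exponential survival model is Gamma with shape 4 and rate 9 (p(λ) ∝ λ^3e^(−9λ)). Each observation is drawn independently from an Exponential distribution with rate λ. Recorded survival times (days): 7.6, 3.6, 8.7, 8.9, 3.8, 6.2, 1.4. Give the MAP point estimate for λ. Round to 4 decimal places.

The Exponential(rate=λ) likelihood is ∝ λ^n e^(−λΣtᵢ). Here n = 7 and Σtᵢ = 7.6 + 3.6 + 8.7 + 8.9 + 3.8 + 6.2 + 1.4 = 40.2.
Posterior ∝ λ^3e^(−9λ) · λ^7e^(−40.2λ) = λ^10e^(−49.2λ), i.e. Gamma(11, 49.2).
Mode = (a−1)/b = 10/49.2 ≈ 0.2033.

λ̂_MAP = 0.2033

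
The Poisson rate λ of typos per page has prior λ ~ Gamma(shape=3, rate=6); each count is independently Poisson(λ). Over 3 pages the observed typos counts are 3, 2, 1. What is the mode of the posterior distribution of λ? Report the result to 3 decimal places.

λ̂_MAP = 0.889

Σxᵢ = 3+2+1 = 6, with n = 3.
Posterior ∝ λ^2e^(−6λ) · λ^6e^(−3λ) = λ^8e^(−9λ), i.e. Gamma(shape=9, rate=9).
The mode of a Gamma(a, b) with a ≥ 1 (shape–rate) is (a−1)/b = 8/9 ≈ 0.889.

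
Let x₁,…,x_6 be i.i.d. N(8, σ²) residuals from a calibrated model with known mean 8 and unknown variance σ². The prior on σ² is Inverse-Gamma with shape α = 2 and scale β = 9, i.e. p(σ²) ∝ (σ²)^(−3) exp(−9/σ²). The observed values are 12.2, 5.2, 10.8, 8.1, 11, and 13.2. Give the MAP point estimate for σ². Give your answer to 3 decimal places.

σ̂²_MAP = 7.281

Sum of squared deviations about the known mean: SS = (12.2−8)² + (5.2−8)² + (10.8−8)² + (8.1−8)² + (11−8)² + (13.2−8)² = 69.37.
The Normal likelihood contributes (σ²)^(−n/2) exp(−SS/(2σ²)), so the posterior is Inverse-Gamma(α + n/2, β + SS/2) = Inverse-Gamma(5, 43.685).
The mode of Inverse-Gamma(a, b) is b/(a+1) = 43.685/6 ≈ 7.281.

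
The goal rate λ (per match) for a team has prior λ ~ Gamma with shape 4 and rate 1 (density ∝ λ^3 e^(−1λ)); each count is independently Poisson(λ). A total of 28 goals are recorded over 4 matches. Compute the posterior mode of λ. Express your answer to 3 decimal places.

Σxᵢ = 28, n = 4.
Posterior ∝ λ^3e^(−1λ) · λ^28e^(−4λ) = λ^31e^(−5λ), i.e. Gamma(shape=32, rate=5).
The mode of a Gamma(a, b) with a ≥ 1 (shape–rate) is (a−1)/b = 31/5 ≈ 6.200.

λ̂_MAP = 6.200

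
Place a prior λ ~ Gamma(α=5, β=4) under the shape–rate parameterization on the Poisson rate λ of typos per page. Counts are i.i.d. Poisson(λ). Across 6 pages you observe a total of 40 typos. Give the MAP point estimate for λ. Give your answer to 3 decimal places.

λ̂_MAP = 4.400

Σxᵢ = 40, n = 6.
Posterior ∝ λ^4e^(−4λ) · λ^40e^(−6λ) = λ^44e^(−10λ), i.e. Gamma(shape=45, rate=10).
The mode of a Gamma(a, b) with a ≥ 1 (shape–rate) is (a−1)/b = 44/10 ≈ 4.400.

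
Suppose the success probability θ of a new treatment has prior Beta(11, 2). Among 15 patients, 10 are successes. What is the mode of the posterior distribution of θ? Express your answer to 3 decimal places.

θ̂_MAP = 0.769

Prior: Beta(11, 2).
Data: 10 successes in 15 trials. The binomial likelihood contributes θ^10(1−θ)^5, so the posterior is Beta(11+10, 2+5) = Beta(21, 7).
For Beta(a, b) with a, b > 1 the mode is (a−1)/(a+b−2) = 20/26 ≈ 0.769.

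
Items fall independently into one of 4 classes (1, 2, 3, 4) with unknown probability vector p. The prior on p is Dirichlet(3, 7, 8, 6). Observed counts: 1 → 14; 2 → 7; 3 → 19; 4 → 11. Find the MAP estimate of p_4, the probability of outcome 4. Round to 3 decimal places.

MAP estimate: 0.225

The posterior is Dirichlet(αᵢ + nᵢ) = Dirichlet(17, 14, 27, 17).
For a Dirichlet(a₁,…,a_K) with all aᵢ > 1, the mode has j-th component (aⱼ − 1)/(Σaᵢ − K).
Here Σaᵢ = 75 and K = 4, so p_4 = (17 − 1)/(75 − 4) = 16/71 ≈ 0.225.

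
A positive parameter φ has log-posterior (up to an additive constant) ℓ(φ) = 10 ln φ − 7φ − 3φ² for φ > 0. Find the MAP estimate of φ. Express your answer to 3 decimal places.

φ̂_MAP = 0.833

ℓ'(φ) = 10/φ − 7 − 6φ. Setting this to zero and multiplying by φ: 6φ² + 7φ − 10 = 0.
φ = (−7 + √(7² + 4·6·10)) / (2·6) = (−7 + √289) / 12 = (−7 + 17)/12 = 5/6.
ℓ''(φ) = −10/φ² − 6 < 0, confirming a maximum.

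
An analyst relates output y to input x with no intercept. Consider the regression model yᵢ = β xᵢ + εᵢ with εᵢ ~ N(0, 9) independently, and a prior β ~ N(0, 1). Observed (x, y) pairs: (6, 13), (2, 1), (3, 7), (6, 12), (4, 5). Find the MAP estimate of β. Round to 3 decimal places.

β̂_MAP = 1.755

log p(β | y) = −Σ(yᵢ − βxᵢ)²/(2·9) − β²/(2·1) + const.
Setting the derivative to zero: Σxᵢ(yᵢ − βxᵢ)/9 − β/1 = 0, so β = Σxᵢyᵢ / (Σxᵢ² + σ²/τ²).
Σxᵢyᵢ = 6·13 + 2·1 + 3·7 + 6·12 + 4·5 = 193; Σxᵢ² = 101; σ²/τ² = 9.
β̂_MAP = 193 / (101 + 9) = 193/110 ≈ 1.755.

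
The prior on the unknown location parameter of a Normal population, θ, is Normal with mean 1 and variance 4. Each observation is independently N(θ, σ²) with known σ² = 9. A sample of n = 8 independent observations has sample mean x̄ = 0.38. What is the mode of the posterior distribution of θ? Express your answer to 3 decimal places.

θ̂_MAP = 0.516

n = 8, x̄ = 0.38.
For a Normal prior and Normal likelihood with known variance, the posterior is Normal; its mode equals its mean, the precision-weighted average.
Prior precision 1/σ₀² = 1/4 = 0.25; data precision n/σ² = 8/9.
θ̂ = (0.25·1 + (8/9)·0.38) / (0.25 + 8/9) = (529/900)/(41/36) = 529/1025 ≈ 0.516.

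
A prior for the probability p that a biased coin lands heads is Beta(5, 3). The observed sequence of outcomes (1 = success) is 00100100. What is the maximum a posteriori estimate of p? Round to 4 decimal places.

Prior: Beta(5, 3).
Data: 2 successes in 8 trials (from the sequence). The binomial likelihood contributes p^2(1−p)^6, so the posterior is Beta(5+2, 3+6) = Beta(7, 9).
For Beta(a, b) with a, b > 1 the mode is (a−1)/(a+b−2) = 6/14 ≈ 0.4286.

p̂_MAP = 0.4286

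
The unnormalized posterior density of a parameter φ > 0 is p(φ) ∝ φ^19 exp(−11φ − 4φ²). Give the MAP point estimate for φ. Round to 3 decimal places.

φ̂_MAP = 1.000

ℓ'(φ) = 19/φ − 11 − 8φ. Setting this to zero and multiplying by φ: 8φ² + 11φ − 19 = 0.
φ = (−11 + √(11² + 4·8·19)) / (2·8) = (−11 + √729) / 16 = (−11 + 27)/16 = 1.
ℓ''(φ) = −19/φ² − 8 < 0, confirming a maximum.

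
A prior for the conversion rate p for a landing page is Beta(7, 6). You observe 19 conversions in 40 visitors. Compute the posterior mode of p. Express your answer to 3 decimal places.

p̂_MAP = 0.490

Prior: Beta(7, 6).
Data: 19 successes in 40 trials. The binomial likelihood contributes p^19(1−p)^21, so the posterior is Beta(7+19, 6+21) = Beta(26, 27).
For Beta(a, b) with a, b > 1 the mode is (a−1)/(a+b−2) = 25/51 ≈ 0.490.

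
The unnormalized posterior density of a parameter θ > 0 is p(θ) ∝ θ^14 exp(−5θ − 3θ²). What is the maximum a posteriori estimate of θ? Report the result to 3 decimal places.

ℓ'(θ) = 14/θ − 5 − 6θ. Setting this to zero and multiplying by θ: 6θ² + 5θ − 14 = 0.
θ = (−5 + √(5² + 4·6·14)) / (2·6) = (−5 + √361) / 12 = (−5 + 19)/12 = 7/6.
ℓ''(θ) = −14/θ² − 6 < 0, confirming a maximum.

θ̂_MAP = 1.167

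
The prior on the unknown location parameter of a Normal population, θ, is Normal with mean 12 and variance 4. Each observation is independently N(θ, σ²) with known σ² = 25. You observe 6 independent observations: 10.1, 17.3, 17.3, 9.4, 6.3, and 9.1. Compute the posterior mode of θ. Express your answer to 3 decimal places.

θ̂_MAP = 11.796

n = 6; x̄ = (10.1 + 17.3 + 17.3 + 9.4 + 6.3 + 9.1)/6 = 69.5/6 = 139/12 ≈ 11.5833.
For a Normal prior and Normal likelihood with known variance, the posterior is Normal; its mode equals its mean, the precision-weighted average.
Prior precision 1/σ₀² = 1/4 = 0.25; data precision n/σ² = 6/25 = 0.24.
θ̂ = (0.25·12 + 0.24·(139/12)) / (0.25 + 0.24) = 5.78/0.49 = 578/49 ≈ 11.796.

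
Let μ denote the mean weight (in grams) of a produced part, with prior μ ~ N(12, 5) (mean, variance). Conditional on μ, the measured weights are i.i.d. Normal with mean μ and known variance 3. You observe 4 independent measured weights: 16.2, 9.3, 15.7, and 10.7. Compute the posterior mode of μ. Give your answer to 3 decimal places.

μ̂_MAP = 12.848

n = 4; x̄ = (16.2 + 9.3 + 15.7 + 10.7)/4 = 51.9/4 = 12.975.
For a Normal prior and Normal likelihood with known variance, the posterior is Normal; its mode equals its mean, the precision-weighted average.
Prior precision 1/σ₀² = 1/5 = 0.2; data precision n/σ² = 4/3.
μ̂ = (0.2·12 + (4/3)·12.975) / (0.2 + 4/3) = 19.7/(23/15) = 591/46 ≈ 12.848.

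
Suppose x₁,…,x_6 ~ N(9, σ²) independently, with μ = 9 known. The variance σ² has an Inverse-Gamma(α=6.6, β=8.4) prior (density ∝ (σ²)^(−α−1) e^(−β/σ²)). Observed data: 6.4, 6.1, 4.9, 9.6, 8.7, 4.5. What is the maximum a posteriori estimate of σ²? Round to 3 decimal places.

Sum of squared deviations about the known mean: SS = (6.4−9)² + (6.1−9)² + (4.9−9)² + (9.6−9)² + (8.7−9)² + (4.5−9)² = 52.68.
The Normal likelihood contributes (σ²)^(−n/2) exp(−SS/(2σ²)), so the posterior is Inverse-Gamma(α + n/2, β + SS/2) = Inverse-Gamma(9.6, 34.74).
The mode of Inverse-Gamma(a, b) is b/(a+1) = 34.74/10.6 ≈ 3.277.

σ̂²_MAP = 3.277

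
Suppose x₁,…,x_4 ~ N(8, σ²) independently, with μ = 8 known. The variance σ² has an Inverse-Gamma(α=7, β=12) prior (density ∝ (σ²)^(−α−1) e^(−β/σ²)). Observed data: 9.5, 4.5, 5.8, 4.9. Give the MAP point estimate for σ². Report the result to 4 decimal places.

Sum of squared deviations about the known mean: SS = (9.5−8)² + (4.5−8)² + (5.8−8)² + (4.9−8)² = 28.95.
The Normal likelihood contributes (σ²)^(−n/2) exp(−SS/(2σ²)), so the posterior is Inverse-Gamma(α + n/2, β + SS/2) = Inverse-Gamma(9, 26.475).
The mode of Inverse-Gamma(a, b) is b/(a+1) = 26.475/10 ≈ 2.6475.

σ̂²_MAP = 2.6475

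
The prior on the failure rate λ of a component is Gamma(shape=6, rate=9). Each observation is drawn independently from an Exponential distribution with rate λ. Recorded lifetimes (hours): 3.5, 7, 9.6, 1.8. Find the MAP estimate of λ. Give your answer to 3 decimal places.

The Exponential(rate=λ) likelihood is ∝ λ^n e^(−λΣtᵢ). Here n = 4 and Σtᵢ = 3.5 + 7 + 9.6 + 1.8 = 21.9.
Posterior ∝ λ^5e^(−9λ) · λ^4e^(−21.9λ) = λ^9e^(−30.9λ), i.e. Gamma(10, 30.9).
Mode = (a−1)/b = 9/30.9 ≈ 0.291.

λ̂_MAP = 0.291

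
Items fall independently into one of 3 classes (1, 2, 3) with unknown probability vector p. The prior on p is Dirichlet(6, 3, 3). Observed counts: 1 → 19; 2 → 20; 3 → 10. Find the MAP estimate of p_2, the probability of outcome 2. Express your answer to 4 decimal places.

MAP estimate: 0.3793

The posterior is Dirichlet(αᵢ + nᵢ) = Dirichlet(25, 23, 13).
For a Dirichlet(a₁,…,a_K) with all aᵢ > 1, the mode has j-th component (aⱼ − 1)/(Σaᵢ − K).
Here Σaᵢ = 61 and K = 3, so p_2 = (23 − 1)/(61 − 3) = 22/58 ≈ 0.3793.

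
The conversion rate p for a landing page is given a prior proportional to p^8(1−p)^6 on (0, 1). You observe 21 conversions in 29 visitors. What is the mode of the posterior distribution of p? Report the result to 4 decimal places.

The prior density ∝ p^8(1−p)^6 is the kernel of Beta(9, 7).
Data: 21 successes in 29 trials. The binomial likelihood contributes p^21(1−p)^8, so the posterior is Beta(9+21, 7+8) = Beta(30, 15).
For Beta(a, b) with a, b > 1 the mode is (a−1)/(a+b−2) = 29/43 ≈ 0.6744.

p̂_MAP = 0.6744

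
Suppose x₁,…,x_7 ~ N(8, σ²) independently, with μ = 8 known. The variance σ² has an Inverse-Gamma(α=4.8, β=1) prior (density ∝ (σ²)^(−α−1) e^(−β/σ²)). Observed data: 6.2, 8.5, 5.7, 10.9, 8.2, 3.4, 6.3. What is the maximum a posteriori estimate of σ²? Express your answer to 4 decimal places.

Sum of squared deviations about the known mean: SS = (6.2−8)² + (8.5−8)² + (5.7−8)² + (10.9−8)² + (8.2−8)² + (3.4−8)² + (6.3−8)² = 41.28.
The Normal likelihood contributes (σ²)^(−n/2) exp(−SS/(2σ²)), so the posterior is Inverse-Gamma(α + n/2, β + SS/2) = Inverse-Gamma(8.3, 21.64).
The mode of Inverse-Gamma(a, b) is b/(a+1) = 21.64/9.3 ≈ 2.3269.

σ̂²_MAP = 2.3269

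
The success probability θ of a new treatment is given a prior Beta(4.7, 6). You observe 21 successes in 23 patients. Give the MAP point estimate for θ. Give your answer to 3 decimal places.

θ̂_MAP = 0.779

Prior: Beta(4.7, 6).
Data: 21 successes in 23 trials. The binomial likelihood contributes θ^21(1−θ)^2, so the posterior is Beta(4.7+21, 6+2) = Beta(25.7, 8).
For Beta(a, b) with a, b > 1 the mode is (a−1)/(a+b−2) = 24.7/31.7 ≈ 0.779.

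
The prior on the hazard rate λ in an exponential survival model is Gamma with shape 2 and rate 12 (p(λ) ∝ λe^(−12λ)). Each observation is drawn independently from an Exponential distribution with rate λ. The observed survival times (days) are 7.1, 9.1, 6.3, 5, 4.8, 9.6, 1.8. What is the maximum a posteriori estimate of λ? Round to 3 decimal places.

The Exponential(rate=λ) likelihood is ∝ λ^n e^(−λΣtᵢ). Here n = 7 and Σtᵢ = 7.1 + 9.1 + 6.3 + 5 + 4.8 + 9.6 + 1.8 = 43.7.
Posterior ∝ λe^(−12λ) · λ^7e^(−43.7λ) = λ^8e^(−55.7λ), i.e. Gamma(9, 55.7).
Mode = (a−1)/b = 8/55.7 ≈ 0.144.

λ̂_MAP = 0.144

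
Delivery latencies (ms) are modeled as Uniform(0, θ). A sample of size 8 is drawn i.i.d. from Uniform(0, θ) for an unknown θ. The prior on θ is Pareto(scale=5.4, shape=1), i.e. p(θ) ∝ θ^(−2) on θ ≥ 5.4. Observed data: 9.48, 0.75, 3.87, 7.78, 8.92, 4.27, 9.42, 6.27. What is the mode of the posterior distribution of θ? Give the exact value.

The Uniform(0, θ) likelihood is θ^(−n) for θ ≥ max(xᵢ), zero otherwise. Here max(xᵢ) = 9.48.
Posterior ∝ θ^(−2) · θ^(−8) = θ^(−10) on θ ≥ max(5.4, 9.48) = 9.48.
This density is strictly decreasing in θ, so the posterior mode lies at the lower boundary of the support.

θ̂_MAP = 9.48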